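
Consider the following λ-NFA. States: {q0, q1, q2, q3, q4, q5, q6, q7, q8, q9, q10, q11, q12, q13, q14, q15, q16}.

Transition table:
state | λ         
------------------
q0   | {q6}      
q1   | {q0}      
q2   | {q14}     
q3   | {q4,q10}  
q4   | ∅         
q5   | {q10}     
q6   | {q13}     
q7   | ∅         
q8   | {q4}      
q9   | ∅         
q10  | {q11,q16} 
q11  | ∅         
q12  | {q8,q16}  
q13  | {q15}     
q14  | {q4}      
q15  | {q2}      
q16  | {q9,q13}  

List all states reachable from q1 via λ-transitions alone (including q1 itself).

Start with {q1}.
From q1 via λ: add q0.
From q0 via λ: add q6.
From q6 via λ: add q13.
From q13 via λ: add q15.
From q15 via λ: add q2.
From q2 via λ: add q14.
From q14 via λ: add q4.
No new states can be added; the closed set is {q0, q1, q2, q4, q6, q13, q14, q15}.

{q0, q1, q2, q4, q6, q13, q14, q15}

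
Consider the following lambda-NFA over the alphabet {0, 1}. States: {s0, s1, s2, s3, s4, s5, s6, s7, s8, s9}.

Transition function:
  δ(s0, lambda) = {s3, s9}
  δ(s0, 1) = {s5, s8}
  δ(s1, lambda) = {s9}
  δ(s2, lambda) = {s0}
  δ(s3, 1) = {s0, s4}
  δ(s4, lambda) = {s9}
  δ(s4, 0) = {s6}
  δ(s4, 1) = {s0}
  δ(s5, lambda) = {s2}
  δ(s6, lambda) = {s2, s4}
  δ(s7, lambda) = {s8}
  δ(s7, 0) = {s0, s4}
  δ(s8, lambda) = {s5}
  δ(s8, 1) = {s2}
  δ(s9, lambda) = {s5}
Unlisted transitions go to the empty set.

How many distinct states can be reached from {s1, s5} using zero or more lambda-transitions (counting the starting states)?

Start with {s1, s5}.
From s1 via lambda: add s9.
From s5 via lambda: add s2.
From s2 via lambda: add s0.
From s0 via lambda: add s3.
lambda-closure = {s0, s1, s2, s3, s5, s9}, which has 6 states.

6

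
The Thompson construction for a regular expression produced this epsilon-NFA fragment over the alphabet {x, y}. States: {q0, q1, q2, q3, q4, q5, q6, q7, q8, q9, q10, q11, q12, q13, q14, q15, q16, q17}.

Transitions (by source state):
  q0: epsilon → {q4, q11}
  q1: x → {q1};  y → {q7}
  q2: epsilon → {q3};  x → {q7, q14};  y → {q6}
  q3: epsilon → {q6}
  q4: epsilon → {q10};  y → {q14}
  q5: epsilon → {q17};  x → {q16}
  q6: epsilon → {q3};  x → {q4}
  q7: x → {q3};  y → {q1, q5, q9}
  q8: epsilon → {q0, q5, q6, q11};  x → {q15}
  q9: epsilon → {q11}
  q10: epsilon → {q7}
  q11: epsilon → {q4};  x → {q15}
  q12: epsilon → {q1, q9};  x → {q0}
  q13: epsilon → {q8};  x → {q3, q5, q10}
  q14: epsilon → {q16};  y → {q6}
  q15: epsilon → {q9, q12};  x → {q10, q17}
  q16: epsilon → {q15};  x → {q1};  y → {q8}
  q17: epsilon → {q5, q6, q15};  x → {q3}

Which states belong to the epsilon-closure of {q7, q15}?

Start with {q7, q15}.
From q15 via epsilon: add q9, q12.
From q9 via epsilon: add q11.
From q12 via epsilon: add q1.
From q11 via epsilon: add q4.
From q4 via epsilon: add q10.
No new states can be added; the closed set is {q1, q4, q7, q9, q10, q11, q12, q15}.

{q1, q4, q7, q9, q10, q11, q12, q15}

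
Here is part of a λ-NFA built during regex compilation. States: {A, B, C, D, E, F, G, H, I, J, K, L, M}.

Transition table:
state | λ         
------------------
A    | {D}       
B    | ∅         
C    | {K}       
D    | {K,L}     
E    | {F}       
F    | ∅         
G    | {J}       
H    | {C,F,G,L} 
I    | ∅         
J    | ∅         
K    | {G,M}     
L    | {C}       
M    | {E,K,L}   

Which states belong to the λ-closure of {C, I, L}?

Start with {C, I, L}.
From C via λ: add K.
From K via λ: add G, M.
From G via λ: add J.
From M via λ: add E.
From E via λ: add F.
No new states can be added; the closed set is {C, E, F, G, I, J, K, L, M}.

{C, E, F, G, I, J, K, L, M}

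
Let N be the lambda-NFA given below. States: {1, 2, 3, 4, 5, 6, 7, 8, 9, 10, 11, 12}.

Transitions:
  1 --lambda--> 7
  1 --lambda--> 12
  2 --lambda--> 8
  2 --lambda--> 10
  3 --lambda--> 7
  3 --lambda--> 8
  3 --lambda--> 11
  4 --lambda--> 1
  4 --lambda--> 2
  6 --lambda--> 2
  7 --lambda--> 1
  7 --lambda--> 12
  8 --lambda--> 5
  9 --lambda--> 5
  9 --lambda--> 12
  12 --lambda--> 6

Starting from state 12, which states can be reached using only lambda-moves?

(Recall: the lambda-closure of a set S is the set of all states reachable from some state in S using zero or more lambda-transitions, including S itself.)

Start with {12}.
From 12 via lambda: add 6.
From 6 via lambda: add 2.
From 2 via lambda: add 8, 10.
From 8 via lambda: add 5.
No new states can be added; the closed set is {2, 5, 6, 8, 10, 12}.

{2, 5, 6, 8, 10, 12}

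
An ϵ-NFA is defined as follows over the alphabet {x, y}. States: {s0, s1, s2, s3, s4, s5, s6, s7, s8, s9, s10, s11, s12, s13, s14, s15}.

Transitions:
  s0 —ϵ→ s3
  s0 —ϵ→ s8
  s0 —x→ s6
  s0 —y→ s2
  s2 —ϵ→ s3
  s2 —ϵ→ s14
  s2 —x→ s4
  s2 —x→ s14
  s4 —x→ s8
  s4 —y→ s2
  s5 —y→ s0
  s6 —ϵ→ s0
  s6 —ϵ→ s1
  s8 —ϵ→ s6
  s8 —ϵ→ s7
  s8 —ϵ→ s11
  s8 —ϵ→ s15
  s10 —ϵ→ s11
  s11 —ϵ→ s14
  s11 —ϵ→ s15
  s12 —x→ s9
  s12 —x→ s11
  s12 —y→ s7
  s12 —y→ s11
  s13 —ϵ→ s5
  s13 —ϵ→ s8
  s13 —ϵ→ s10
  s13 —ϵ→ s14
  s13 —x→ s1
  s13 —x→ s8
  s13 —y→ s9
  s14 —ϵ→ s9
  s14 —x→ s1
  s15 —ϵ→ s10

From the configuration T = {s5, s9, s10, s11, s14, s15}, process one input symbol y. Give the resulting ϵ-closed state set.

{s0, s1, s3, s6, s7, s8, s9, s10, s11, s14, s15}

s5 on y → {s0}.
No y-transition from s9, s10, s11, s14, s15.
Union after reading y: {s0}.
Now take the ϵ-closure:
From s0 via ϵ: add s3, s8.
From s8 via ϵ: add s6, s7, s11, s15.
From s6 via ϵ: add s1.
From s11 via ϵ: add s14.
From s15 via ϵ: add s10.
From s14 via ϵ: add s9.
No new states can be added; the closed set is {s0, s1, s3, s6, s7, s8, s9, s10, s11, s14, s15}.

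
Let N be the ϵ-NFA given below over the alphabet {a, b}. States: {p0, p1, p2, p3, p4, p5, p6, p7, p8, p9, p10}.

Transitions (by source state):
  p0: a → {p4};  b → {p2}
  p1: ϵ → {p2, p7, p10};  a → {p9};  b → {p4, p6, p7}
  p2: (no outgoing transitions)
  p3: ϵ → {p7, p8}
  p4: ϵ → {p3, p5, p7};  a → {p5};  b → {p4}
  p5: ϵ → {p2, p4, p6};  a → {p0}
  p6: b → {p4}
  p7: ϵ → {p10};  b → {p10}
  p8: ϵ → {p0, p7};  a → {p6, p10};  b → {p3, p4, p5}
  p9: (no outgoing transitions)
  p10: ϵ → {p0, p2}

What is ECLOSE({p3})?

Start with {p3}.
From p3 via ϵ: add p7, p8.
From p7 via ϵ: add p10.
From p8 via ϵ: add p0.
From p10 via ϵ: add p2.
No new states can be added; the closed set is {p0, p2, p3, p7, p8, p10}.

{p0, p2, p3, p7, p8, p10}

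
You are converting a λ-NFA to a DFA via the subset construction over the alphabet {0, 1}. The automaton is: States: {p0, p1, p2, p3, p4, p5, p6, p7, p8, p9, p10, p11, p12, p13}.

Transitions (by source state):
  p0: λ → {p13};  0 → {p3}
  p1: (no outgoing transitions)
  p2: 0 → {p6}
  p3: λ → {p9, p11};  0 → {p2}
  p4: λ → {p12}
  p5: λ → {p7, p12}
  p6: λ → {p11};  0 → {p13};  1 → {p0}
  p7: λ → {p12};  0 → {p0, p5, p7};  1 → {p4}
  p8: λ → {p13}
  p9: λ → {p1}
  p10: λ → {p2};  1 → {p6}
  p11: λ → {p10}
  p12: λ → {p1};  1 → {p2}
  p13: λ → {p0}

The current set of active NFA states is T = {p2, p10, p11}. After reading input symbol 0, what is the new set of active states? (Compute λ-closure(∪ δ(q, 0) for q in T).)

{p2, p6, p10, p11}

p2 on 0 → {p6}.
No 0-transition from p10, p11.
Union after reading 0: {p6}.
Now take the λ-closure:
From p6 via λ: add p11.
From p11 via λ: add p10.
From p10 via λ: add p2.
No new states can be added; the closed set is {p2, p6, p10, p11}.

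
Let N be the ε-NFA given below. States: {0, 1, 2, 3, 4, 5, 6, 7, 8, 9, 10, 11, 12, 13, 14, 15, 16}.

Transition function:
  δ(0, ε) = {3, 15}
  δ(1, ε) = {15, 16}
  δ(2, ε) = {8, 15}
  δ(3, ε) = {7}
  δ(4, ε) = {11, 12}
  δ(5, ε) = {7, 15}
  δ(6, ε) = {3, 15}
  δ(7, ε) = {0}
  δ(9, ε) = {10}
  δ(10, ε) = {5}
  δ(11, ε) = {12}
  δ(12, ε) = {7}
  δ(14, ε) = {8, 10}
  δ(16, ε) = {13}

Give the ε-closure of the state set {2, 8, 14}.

Start with {2, 8, 14}.
From 2 via ε: add 15.
From 14 via ε: add 10.
From 10 via ε: add 5.
From 5 via ε: add 7.
From 7 via ε: add 0.
From 0 via ε: add 3.
No new states can be added; the closed set is {0, 2, 3, 5, 7, 8, 10, 14, 15}.

{0, 2, 3, 5, 7, 8, 10, 14, 15}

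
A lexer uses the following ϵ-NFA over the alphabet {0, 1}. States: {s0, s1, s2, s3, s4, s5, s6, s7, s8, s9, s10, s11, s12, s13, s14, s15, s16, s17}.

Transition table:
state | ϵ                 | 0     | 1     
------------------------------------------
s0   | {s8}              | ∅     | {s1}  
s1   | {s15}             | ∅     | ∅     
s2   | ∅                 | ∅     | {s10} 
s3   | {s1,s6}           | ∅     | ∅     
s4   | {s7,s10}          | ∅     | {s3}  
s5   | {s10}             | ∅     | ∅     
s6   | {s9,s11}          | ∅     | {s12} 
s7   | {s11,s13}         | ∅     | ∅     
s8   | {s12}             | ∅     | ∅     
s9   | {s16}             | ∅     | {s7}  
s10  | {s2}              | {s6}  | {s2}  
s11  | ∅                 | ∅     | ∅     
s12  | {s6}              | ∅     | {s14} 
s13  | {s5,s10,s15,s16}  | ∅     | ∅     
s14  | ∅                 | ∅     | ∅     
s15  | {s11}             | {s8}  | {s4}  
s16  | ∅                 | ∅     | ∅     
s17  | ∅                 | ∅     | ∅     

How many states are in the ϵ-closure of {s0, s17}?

8

Start with {s0, s17}.
From s0 via ϵ: add s8.
From s8 via ϵ: add s12.
From s12 via ϵ: add s6.
From s6 via ϵ: add s9, s11.
From s9 via ϵ: add s16.
ϵ-closure = {s0, s6, s8, s9, s11, s12, s16, s17}, which has 8 states.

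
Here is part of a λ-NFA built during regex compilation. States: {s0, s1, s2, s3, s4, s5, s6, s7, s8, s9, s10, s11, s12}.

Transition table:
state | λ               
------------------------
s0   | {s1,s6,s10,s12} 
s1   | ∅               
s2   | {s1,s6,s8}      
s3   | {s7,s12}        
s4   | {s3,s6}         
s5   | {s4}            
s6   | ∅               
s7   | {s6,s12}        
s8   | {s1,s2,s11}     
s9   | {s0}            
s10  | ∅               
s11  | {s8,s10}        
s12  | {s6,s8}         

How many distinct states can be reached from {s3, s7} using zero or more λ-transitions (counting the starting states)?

9

Start with {s3, s7}.
From s3 via λ: add s12.
From s7 via λ: add s6.
From s12 via λ: add s8.
From s8 via λ: add s1, s2, s11.
From s11 via λ: add s10.
λ-closure = {s1, s2, s3, s6, s7, s8, s10, s11, s12}, which has 9 states.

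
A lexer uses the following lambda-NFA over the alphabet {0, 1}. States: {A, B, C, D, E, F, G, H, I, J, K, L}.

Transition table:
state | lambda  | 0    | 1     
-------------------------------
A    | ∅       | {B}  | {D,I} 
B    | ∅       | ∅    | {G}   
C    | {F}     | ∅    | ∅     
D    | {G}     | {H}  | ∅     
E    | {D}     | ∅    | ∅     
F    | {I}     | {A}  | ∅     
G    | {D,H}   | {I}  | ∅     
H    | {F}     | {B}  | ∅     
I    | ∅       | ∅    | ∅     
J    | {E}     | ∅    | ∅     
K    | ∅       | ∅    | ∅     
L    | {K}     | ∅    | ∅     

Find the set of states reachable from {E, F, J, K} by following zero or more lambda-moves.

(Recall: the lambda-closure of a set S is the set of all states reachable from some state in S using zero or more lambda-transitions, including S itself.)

{D, E, F, G, H, I, J, K}

Start with {E, F, J, K}.
From E via lambda: add D.
From F via lambda: add I.
From D via lambda: add G.
From G via lambda: add H.
No new states can be added; the closed set is {D, E, F, G, H, I, J, K}.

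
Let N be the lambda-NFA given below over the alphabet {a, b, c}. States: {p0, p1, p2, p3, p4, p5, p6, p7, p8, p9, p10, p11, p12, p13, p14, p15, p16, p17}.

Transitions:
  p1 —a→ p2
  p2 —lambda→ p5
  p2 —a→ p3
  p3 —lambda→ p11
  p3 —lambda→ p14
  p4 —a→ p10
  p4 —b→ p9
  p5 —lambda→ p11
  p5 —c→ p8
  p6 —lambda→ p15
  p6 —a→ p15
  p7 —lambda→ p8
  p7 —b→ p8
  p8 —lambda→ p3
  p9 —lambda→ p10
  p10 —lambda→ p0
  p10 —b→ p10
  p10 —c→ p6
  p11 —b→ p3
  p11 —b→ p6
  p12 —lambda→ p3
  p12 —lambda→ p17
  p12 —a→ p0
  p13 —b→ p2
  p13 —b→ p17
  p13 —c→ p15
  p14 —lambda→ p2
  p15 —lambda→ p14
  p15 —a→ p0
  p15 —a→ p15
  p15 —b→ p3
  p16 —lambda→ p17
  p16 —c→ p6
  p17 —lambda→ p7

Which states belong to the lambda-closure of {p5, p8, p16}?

{p2, p3, p5, p7, p8, p11, p14, p16, p17}

Start with {p5, p8, p16}.
From p5 via lambda: add p11.
From p8 via lambda: add p3.
From p16 via lambda: add p17.
From p3 via lambda: add p14.
From p17 via lambda: add p7.
From p14 via lambda: add p2.
No new states can be added; the closed set is {p2, p3, p5, p7, p8, p11, p14, p16, p17}.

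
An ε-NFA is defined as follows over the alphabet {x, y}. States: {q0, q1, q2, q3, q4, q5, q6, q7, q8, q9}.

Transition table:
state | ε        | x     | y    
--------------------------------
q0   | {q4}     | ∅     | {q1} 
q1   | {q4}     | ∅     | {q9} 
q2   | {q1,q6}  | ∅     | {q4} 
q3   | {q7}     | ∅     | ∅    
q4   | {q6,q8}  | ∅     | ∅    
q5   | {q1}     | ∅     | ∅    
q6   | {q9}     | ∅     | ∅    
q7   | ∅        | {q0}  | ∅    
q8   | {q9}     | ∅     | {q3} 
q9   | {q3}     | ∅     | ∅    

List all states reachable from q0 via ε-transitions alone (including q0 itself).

{q0, q3, q4, q6, q7, q8, q9}

Start with {q0}.
From q0 via ε: add q4.
From q4 via ε: add q6, q8.
From q6 via ε: add q9.
From q9 via ε: add q3.
From q3 via ε: add q7.
No new states can be added; the closed set is {q0, q3, q4, q6, q7, q8, q9}.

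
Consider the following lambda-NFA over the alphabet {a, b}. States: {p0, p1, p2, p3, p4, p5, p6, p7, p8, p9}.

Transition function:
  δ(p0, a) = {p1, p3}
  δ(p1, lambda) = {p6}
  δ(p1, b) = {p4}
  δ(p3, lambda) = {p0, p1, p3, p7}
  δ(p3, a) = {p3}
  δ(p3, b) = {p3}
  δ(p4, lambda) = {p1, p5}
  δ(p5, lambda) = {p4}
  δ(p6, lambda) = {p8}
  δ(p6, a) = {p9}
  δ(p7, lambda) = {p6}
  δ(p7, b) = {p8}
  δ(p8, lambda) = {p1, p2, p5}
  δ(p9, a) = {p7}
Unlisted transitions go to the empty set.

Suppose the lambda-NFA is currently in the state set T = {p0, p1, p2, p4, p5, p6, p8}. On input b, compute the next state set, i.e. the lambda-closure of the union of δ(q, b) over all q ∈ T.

p1 on b → {p4}.
No b-transition from p0, p2, p4, p5, p6, p8.
Union after reading b: {p4}.
Now take the lambda-closure:
From p4 via lambda: add p1, p5.
From p1 via lambda: add p6.
From p6 via lambda: add p8.
From p8 via lambda: add p2.
No new states can be added; the closed set is {p1, p2, p4, p5, p6, p8}.

{p1, p2, p4, p5, p6, p8}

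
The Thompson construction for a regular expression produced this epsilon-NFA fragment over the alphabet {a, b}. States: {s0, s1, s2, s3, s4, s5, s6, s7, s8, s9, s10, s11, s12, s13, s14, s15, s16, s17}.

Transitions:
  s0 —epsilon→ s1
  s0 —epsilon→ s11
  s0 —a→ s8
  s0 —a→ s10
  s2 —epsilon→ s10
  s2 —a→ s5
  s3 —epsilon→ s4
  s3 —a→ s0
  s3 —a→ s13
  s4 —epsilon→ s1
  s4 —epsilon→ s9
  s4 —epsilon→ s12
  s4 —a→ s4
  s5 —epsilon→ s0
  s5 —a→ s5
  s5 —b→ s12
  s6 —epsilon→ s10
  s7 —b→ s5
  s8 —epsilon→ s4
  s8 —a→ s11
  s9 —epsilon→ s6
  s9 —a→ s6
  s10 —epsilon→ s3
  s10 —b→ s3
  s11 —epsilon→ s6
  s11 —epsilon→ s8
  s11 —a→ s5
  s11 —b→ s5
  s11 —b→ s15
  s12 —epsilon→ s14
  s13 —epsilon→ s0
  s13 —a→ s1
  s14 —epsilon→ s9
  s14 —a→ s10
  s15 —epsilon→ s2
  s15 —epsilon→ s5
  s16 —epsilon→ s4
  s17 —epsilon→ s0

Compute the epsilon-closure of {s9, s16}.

{s1, s3, s4, s6, s9, s10, s12, s14, s16}

Start with {s9, s16}.
From s9 via epsilon: add s6.
From s16 via epsilon: add s4.
From s4 via epsilon: add s1, s12.
From s6 via epsilon: add s10.
From s10 via epsilon: add s3.
From s12 via epsilon: add s14.
No new states can be added; the closed set is {s1, s3, s4, s6, s9, s10, s12, s14, s16}.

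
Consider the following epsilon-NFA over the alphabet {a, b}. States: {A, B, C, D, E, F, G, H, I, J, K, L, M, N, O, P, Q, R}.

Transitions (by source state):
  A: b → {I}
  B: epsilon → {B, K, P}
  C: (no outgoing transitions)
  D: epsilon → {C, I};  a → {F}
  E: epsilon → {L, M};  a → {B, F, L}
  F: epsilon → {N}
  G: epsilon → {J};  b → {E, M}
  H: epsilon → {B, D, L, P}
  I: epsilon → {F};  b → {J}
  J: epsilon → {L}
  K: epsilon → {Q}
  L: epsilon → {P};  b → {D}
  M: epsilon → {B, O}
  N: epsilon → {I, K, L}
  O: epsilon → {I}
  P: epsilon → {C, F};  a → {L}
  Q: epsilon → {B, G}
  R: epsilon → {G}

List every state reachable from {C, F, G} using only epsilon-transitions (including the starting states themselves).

Start with {C, F, G}.
From F via epsilon: add N.
From G via epsilon: add J.
From J via epsilon: add L.
From N via epsilon: add I, K.
From K via epsilon: add Q.
From L via epsilon: add P.
From Q via epsilon: add B.
No new states can be added; the closed set is {B, C, F, G, I, J, K, L, N, P, Q}.

{B, C, F, G, I, J, K, L, N, P, Q}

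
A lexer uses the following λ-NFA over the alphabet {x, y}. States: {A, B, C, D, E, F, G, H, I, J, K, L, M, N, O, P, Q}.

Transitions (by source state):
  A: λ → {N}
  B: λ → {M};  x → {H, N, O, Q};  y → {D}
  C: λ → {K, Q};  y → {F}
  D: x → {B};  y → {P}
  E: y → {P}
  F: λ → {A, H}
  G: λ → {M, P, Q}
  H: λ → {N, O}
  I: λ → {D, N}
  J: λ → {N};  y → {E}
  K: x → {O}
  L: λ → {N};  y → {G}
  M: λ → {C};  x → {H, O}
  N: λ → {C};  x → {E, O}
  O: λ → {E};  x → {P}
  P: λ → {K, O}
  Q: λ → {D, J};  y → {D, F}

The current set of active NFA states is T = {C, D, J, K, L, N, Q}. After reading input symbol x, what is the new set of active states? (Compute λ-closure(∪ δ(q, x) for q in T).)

D on x → {B}.
K on x → {O}.
N on x → {E, O}.
No x-transition from C, J, L, Q.
Union after reading x: {B, E, O}.
Now take the λ-closure:
From B via λ: add M.
From M via λ: add C.
From C via λ: add K, Q.
From Q via λ: add D, J.
From J via λ: add N.
No new states can be added; the closed set is {B, C, D, E, J, K, M, N, O, Q}.

{B, C, D, E, J, K, M, N, O, Q}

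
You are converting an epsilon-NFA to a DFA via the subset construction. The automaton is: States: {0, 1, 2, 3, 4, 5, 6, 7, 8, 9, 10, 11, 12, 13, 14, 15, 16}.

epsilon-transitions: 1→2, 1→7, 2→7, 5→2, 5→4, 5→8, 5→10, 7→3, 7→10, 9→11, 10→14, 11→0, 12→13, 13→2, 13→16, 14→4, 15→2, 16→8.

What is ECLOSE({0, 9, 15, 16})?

Start with {0, 9, 15, 16}.
From 9 via epsilon: add 11.
From 15 via epsilon: add 2.
From 16 via epsilon: add 8.
From 2 via epsilon: add 7.
From 7 via epsilon: add 3, 10.
From 10 via epsilon: add 14.
From 14 via epsilon: add 4.
No new states can be added; the closed set is {0, 2, 3, 4, 7, 8, 9, 10, 11, 14, 15, 16}.

{0, 2, 3, 4, 7, 8, 9, 10, 11, 14, 15, 16}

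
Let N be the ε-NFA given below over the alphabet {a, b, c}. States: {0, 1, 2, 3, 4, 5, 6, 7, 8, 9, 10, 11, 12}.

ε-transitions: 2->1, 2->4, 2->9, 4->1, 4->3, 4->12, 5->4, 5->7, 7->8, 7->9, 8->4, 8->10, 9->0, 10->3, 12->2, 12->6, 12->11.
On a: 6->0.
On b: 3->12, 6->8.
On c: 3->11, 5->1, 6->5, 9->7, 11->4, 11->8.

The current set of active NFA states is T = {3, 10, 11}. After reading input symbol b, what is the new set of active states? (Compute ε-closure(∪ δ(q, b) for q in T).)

{0, 1, 2, 3, 4, 6, 9, 11, 12}

3 on b → {12}.
No b-transition from 10, 11.
Union after reading b: {12}.
Now take the ε-closure:
From 12 via ε: add 2, 6, 11.
From 2 via ε: add 1, 4, 9.
From 4 via ε: add 3.
From 9 via ε: add 0.
No new states can be added; the closed set is {0, 1, 2, 3, 4, 6, 9, 11, 12}.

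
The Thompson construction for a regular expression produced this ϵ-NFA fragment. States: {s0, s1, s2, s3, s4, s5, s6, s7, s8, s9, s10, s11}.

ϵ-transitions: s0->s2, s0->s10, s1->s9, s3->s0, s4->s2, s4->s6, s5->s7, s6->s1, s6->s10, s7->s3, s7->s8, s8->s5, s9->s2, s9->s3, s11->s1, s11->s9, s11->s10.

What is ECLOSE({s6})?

Start with {s6}.
From s6 via ϵ: add s1, s10.
From s1 via ϵ: add s9.
From s9 via ϵ: add s2, s3.
From s3 via ϵ: add s0.
No new states can be added; the closed set is {s0, s1, s2, s3, s6, s9, s10}.

{s0, s1, s2, s3, s6, s9, s10}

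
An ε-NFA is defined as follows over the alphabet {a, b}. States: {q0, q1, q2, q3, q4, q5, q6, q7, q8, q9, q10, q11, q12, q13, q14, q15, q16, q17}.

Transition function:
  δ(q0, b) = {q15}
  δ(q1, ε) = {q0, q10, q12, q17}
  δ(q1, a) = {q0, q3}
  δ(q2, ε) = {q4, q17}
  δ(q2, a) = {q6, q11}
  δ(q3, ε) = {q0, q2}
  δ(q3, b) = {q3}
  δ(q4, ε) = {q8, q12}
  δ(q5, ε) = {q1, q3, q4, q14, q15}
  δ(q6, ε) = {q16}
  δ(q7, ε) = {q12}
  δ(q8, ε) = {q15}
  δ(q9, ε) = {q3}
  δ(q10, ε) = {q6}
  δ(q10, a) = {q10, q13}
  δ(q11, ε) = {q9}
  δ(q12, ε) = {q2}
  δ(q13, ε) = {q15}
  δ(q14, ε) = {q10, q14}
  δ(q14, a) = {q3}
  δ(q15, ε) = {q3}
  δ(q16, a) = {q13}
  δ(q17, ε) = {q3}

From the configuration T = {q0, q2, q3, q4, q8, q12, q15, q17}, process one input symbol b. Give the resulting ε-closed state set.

{q0, q2, q3, q4, q8, q12, q15, q17}

q0 on b → {q15}.
q3 on b → {q3}.
No b-transition from q2, q4, q8, q12, q15, q17.
Union after reading b: {q3, q15}.
Now take the ε-closure:
From q3 via ε: add q0, q2.
From q2 via ε: add q4, q17.
From q4 via ε: add q8, q12.
No new states can be added; the closed set is {q0, q2, q3, q4, q8, q12, q15, q17}.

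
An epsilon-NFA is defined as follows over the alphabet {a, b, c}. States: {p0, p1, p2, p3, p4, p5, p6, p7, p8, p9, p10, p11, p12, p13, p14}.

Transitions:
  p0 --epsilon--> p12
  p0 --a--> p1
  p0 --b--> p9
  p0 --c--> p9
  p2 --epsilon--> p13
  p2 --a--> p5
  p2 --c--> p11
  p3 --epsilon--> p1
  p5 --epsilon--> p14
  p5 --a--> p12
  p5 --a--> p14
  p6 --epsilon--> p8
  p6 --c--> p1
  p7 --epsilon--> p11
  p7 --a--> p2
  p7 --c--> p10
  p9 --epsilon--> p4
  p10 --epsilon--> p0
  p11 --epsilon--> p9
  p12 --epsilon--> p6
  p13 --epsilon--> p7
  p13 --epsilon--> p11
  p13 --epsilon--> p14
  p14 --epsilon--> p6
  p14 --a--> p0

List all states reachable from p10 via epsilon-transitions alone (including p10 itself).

Start with {p10}.
From p10 via epsilon: add p0.
From p0 via epsilon: add p12.
From p12 via epsilon: add p6.
From p6 via epsilon: add p8.
No new states can be added; the closed set is {p0, p6, p8, p10, p12}.

{p0, p6, p8, p10, p12}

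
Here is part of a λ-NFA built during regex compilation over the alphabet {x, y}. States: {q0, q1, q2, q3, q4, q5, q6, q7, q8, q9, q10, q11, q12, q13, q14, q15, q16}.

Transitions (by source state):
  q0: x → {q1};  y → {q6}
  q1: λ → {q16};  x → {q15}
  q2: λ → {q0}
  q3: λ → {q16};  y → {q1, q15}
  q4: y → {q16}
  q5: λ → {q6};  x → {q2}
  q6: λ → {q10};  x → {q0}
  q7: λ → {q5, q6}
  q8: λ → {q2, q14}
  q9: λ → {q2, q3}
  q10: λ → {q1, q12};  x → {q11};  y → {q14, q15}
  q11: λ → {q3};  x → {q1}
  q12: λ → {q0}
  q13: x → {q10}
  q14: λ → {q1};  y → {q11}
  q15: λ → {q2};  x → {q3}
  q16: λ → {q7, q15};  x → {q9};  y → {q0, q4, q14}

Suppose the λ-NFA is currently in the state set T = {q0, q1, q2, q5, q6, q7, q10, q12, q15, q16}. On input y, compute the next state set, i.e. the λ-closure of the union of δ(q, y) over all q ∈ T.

{q0, q1, q2, q4, q5, q6, q7, q10, q12, q14, q15, q16}

q0 on y → {q6}.
q10 on y → {q14, q15}.
q16 on y → {q0, q4, q14}.
No y-transition from q1, q2, q5, q6, q7, q12, q15.
Union after reading y: {q0, q4, q6, q14, q15}.
Now take the λ-closure:
From q6 via λ: add q10.
From q14 via λ: add q1.
From q15 via λ: add q2.
From q1 via λ: add q16.
From q10 via λ: add q12.
From q16 via λ: add q7.
From q7 via λ: add q5.
No new states can be added; the closed set is {q0, q1, q2, q4, q5, q6, q7, q10, q12, q14, q15, q16}.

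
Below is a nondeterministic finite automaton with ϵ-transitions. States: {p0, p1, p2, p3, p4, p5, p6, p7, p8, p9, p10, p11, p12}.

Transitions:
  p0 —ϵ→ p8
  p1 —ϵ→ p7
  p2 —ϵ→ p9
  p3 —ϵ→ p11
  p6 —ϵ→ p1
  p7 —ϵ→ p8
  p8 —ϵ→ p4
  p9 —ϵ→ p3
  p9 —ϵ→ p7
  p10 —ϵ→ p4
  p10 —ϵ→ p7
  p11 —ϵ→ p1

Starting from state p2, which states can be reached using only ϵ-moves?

{p1, p2, p3, p4, p7, p8, p9, p11}

Start with {p2}.
From p2 via ϵ: add p9.
From p9 via ϵ: add p3, p7.
From p3 via ϵ: add p11.
From p7 via ϵ: add p8.
From p8 via ϵ: add p4.
From p11 via ϵ: add p1.
No new states can be added; the closed set is {p1, p2, p3, p4, p7, p8, p9, p11}.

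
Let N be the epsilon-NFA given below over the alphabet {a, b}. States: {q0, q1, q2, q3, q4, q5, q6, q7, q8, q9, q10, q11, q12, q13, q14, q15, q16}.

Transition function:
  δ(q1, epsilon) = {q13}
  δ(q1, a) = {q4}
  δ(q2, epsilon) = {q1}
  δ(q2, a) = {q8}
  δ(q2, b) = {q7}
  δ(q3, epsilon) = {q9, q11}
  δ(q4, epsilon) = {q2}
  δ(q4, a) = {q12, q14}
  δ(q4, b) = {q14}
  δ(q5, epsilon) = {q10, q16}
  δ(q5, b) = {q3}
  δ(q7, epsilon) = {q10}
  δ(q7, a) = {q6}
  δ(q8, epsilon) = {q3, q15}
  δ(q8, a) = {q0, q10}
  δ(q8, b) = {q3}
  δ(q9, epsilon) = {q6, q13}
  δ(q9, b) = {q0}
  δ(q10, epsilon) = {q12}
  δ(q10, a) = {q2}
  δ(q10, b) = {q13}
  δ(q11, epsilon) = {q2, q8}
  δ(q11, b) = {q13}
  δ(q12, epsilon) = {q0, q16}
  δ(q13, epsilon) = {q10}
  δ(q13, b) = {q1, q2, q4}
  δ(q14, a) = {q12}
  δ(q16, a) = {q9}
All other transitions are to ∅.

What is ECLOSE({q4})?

Start with {q4}.
From q4 via epsilon: add q2.
From q2 via epsilon: add q1.
From q1 via epsilon: add q13.
From q13 via epsilon: add q10.
From q10 via epsilon: add q12.
From q12 via epsilon: add q0, q16.
No new states can be added; the closed set is {q0, q1, q2, q4, q10, q12, q13, q16}.

{q0, q1, q2, q4, q10, q12, q13, q16}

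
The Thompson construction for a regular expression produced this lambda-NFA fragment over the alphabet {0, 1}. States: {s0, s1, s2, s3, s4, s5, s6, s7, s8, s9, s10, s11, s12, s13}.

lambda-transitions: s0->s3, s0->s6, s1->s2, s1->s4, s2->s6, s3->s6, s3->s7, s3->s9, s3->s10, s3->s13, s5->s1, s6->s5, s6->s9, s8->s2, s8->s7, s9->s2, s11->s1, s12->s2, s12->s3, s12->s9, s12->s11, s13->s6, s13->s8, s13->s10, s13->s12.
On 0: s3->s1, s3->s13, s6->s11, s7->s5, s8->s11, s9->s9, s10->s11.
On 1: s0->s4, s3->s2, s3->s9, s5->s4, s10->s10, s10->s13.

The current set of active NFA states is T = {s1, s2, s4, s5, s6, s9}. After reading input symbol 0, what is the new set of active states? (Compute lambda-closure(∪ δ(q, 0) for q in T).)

{s1, s2, s4, s5, s6, s9, s11}

s6 on 0 → {s11}.
s9 on 0 → {s9}.
No 0-transition from s1, s2, s4, s5.
Union after reading 0: {s9, s11}.
Now take the lambda-closure:
From s9 via lambda: add s2.
From s11 via lambda: add s1.
From s1 via lambda: add s4.
From s2 via lambda: add s6.
From s6 via lambda: add s5.
No new states can be added; the closed set is {s1, s2, s4, s5, s6, s9, s11}.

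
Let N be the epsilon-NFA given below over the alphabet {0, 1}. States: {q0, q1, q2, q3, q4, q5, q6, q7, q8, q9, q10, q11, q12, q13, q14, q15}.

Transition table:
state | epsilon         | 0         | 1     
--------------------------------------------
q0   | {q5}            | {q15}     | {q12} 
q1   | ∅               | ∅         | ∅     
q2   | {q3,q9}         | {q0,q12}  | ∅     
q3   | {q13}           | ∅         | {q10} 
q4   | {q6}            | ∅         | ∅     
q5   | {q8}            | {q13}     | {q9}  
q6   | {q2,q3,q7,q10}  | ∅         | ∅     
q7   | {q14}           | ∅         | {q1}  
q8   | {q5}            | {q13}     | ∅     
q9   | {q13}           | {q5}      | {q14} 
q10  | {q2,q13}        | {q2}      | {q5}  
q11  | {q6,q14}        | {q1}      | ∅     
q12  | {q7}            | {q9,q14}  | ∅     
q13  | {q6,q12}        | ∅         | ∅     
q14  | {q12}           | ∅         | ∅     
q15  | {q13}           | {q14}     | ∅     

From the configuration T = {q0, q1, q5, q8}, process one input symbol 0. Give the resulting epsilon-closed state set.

q0 on 0 → {q15}.
q5 on 0 → {q13}.
q8 on 0 → {q13}.
No 0-transition from q1.
Union after reading 0: {q13, q15}.
Now take the epsilon-closure:
From q13 via epsilon: add q6, q12.
From q6 via epsilon: add q2, q3, q7, q10.
From q2 via epsilon: add q9.
From q7 via epsilon: add q14.
No new states can be added; the closed set is {q2, q3, q6, q7, q9, q10, q12, q13, q14, q15}.

{q2, q3, q6, q7, q9, q10, q12, q13, q14, q15}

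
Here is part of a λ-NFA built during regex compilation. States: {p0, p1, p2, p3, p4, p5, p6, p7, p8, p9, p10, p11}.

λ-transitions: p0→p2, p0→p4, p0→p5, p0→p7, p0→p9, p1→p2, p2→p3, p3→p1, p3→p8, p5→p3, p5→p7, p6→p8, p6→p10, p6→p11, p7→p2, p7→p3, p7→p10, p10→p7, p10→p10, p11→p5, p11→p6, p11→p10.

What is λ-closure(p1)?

{p1, p2, p3, p8}

Start with {p1}.
From p1 via λ: add p2.
From p2 via λ: add p3.
From p3 via λ: add p8.
No new states can be added; the closed set is {p1, p2, p3, p8}.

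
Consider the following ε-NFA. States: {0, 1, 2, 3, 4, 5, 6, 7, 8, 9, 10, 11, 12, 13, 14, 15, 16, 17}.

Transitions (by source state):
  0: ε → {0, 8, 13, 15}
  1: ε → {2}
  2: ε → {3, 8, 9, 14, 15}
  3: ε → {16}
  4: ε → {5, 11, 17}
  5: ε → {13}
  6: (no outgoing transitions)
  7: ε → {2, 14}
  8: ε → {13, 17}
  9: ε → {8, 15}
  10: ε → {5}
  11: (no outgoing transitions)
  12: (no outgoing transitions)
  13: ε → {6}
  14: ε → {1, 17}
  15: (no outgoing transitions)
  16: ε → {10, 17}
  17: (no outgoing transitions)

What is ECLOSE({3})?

{3, 5, 6, 10, 13, 16, 17}

Start with {3}.
From 3 via ε: add 16.
From 16 via ε: add 10, 17.
From 10 via ε: add 5.
From 5 via ε: add 13.
From 13 via ε: add 6.
No new states can be added; the closed set is {3, 5, 6, 10, 13, 16, 17}.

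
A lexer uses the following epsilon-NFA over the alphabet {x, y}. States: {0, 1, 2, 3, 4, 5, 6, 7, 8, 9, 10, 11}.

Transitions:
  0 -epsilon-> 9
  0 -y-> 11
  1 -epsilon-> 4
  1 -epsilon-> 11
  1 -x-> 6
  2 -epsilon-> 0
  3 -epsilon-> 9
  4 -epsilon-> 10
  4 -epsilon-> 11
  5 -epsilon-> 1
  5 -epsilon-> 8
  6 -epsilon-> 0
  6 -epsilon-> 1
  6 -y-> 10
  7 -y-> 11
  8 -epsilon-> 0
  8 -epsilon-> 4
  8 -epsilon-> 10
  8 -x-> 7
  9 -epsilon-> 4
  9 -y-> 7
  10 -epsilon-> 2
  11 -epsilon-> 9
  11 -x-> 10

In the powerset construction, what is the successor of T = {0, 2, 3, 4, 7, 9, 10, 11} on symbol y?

0 on y → {11}.
7 on y → {11}.
9 on y → {7}.
No y-transition from 2, 3, 4, 10, 11.
Union after reading y: {7, 11}.
Now take the epsilon-closure:
From 11 via epsilon: add 9.
From 9 via epsilon: add 4.
From 4 via epsilon: add 10.
From 10 via epsilon: add 2.
From 2 via epsilon: add 0.
No new states can be added; the closed set is {0, 2, 4, 7, 9, 10, 11}.

{0, 2, 4, 7, 9, 10, 11}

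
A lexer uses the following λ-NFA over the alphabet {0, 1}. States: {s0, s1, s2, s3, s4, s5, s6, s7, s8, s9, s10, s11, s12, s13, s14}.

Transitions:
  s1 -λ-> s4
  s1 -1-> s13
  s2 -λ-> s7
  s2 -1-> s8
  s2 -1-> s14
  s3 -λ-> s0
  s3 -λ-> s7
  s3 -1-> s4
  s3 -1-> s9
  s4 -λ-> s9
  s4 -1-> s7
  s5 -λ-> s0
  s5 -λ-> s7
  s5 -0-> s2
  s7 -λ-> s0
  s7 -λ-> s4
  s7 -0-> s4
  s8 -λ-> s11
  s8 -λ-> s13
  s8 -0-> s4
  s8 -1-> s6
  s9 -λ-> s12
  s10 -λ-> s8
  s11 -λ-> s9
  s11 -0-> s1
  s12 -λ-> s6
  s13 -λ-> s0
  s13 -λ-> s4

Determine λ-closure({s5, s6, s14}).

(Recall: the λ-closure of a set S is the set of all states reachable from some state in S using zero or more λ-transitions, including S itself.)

Start with {s5, s6, s14}.
From s5 via λ: add s0, s7.
From s7 via λ: add s4.
From s4 via λ: add s9.
From s9 via λ: add s12.
No new states can be added; the closed set is {s0, s4, s5, s6, s7, s9, s12, s14}.

{s0, s4, s5, s6, s7, s9, s12, s14}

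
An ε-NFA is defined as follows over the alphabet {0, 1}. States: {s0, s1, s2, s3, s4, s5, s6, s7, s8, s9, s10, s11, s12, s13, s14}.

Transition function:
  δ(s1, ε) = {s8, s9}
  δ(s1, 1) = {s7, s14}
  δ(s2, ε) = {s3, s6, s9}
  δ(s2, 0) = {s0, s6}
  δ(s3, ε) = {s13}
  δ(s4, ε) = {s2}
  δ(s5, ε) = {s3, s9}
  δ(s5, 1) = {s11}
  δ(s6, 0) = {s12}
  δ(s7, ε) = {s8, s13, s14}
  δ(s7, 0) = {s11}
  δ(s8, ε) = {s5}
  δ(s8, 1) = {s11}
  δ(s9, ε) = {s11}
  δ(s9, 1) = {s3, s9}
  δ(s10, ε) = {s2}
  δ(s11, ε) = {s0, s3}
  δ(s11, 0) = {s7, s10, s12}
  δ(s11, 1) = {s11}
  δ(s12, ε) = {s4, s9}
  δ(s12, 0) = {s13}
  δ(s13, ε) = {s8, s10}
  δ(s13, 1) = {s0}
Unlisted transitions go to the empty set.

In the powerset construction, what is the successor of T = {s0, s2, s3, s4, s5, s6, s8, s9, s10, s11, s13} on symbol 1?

{s0, s2, s3, s5, s6, s8, s9, s10, s11, s13}

s5 on 1 → {s11}.
s8 on 1 → {s11}.
s9 on 1 → {s3, s9}.
s11 on 1 → {s11}.
s13 on 1 → {s0}.
No 1-transition from s0, s2, s3, s4, s6, s10.
Union after reading 1: {s0, s3, s9, s11}.
Now take the ε-closure:
From s3 via ε: add s13.
From s13 via ε: add s8, s10.
From s8 via ε: add s5.
From s10 via ε: add s2.
From s2 via ε: add s6.
No new states can be added; the closed set is {s0, s2, s3, s5, s6, s8, s9, s10, s11, s13}.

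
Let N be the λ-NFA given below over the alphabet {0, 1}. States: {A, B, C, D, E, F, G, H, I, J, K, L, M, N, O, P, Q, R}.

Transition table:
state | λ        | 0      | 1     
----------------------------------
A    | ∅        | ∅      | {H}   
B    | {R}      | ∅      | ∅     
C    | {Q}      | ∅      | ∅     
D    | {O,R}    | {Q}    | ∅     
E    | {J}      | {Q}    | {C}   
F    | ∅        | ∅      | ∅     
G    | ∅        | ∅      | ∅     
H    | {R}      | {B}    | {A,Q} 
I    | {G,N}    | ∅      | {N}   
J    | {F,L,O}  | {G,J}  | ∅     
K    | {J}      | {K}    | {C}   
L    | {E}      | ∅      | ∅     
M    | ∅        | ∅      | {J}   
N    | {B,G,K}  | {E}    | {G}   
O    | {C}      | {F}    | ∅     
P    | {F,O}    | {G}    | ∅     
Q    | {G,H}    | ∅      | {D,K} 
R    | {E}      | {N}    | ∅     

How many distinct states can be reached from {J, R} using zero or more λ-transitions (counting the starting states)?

10

Start with {J, R}.
From J via λ: add F, L, O.
From R via λ: add E.
From O via λ: add C.
From C via λ: add Q.
From Q via λ: add G, H.
λ-closure = {C, E, F, G, H, J, L, O, Q, R}, which has 10 states.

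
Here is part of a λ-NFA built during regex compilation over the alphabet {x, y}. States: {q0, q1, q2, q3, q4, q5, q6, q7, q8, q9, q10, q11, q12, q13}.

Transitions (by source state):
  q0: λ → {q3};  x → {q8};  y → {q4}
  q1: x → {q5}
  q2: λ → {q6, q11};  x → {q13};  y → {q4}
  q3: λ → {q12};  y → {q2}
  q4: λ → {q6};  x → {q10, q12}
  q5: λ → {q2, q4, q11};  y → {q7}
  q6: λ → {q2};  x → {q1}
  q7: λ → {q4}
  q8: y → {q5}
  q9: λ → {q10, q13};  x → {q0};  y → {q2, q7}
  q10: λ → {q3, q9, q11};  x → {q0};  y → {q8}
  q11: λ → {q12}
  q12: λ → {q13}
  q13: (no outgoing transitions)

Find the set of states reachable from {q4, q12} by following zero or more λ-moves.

{q2, q4, q6, q11, q12, q13}

Start with {q4, q12}.
From q4 via λ: add q6.
From q12 via λ: add q13.
From q6 via λ: add q2.
From q2 via λ: add q11.
No new states can be added; the closed set is {q2, q4, q6, q11, q12, q13}.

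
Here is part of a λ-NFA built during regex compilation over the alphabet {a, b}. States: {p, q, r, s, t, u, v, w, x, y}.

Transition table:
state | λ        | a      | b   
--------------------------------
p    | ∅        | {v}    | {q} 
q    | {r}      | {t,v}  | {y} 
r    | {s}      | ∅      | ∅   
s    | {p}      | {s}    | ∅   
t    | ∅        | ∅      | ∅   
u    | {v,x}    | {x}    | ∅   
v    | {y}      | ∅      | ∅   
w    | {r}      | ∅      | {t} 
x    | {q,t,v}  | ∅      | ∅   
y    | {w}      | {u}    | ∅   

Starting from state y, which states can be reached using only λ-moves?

Start with {y}.
From y via λ: add w.
From w via λ: add r.
From r via λ: add s.
From s via λ: add p.
No new states can be added; the closed set is {p, r, s, w, y}.

{p, r, s, w, y}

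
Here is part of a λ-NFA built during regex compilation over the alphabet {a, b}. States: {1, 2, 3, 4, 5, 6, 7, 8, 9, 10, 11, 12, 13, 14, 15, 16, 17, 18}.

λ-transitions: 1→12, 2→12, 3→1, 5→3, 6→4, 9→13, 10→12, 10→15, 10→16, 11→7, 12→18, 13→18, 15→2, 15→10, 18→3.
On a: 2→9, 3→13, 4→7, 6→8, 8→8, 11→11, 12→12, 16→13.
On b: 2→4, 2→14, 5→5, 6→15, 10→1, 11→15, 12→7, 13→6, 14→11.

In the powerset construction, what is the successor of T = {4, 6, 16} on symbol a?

{1, 3, 7, 8, 12, 13, 18}

4 on a → {7}.
6 on a → {8}.
16 on a → {13}.
Union after reading a: {7, 8, 13}.
Now take the λ-closure:
From 13 via λ: add 18.
From 18 via λ: add 3.
From 3 via λ: add 1.
From 1 via λ: add 12.
No new states can be added; the closed set is {1, 3, 7, 8, 12, 13, 18}.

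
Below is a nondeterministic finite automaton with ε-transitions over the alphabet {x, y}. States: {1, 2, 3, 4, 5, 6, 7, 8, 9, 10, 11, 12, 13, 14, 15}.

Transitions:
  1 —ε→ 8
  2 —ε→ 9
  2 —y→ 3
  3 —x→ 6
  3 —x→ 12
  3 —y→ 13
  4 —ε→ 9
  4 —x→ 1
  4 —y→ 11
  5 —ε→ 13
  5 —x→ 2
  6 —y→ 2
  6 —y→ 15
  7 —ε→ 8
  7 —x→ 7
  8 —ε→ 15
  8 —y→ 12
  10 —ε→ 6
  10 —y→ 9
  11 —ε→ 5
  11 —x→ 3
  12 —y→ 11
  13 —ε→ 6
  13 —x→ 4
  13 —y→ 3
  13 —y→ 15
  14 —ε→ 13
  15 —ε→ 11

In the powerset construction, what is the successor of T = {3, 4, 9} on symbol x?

3 on x → {6, 12}.
4 on x → {1}.
No x-transition from 9.
Union after reading x: {1, 6, 12}.
Now take the ε-closure:
From 1 via ε: add 8.
From 8 via ε: add 15.
From 15 via ε: add 11.
From 11 via ε: add 5.
From 5 via ε: add 13.
No new states can be added; the closed set is {1, 5, 6, 8, 11, 12, 13, 15}.

{1, 5, 6, 8, 11, 12, 13, 15}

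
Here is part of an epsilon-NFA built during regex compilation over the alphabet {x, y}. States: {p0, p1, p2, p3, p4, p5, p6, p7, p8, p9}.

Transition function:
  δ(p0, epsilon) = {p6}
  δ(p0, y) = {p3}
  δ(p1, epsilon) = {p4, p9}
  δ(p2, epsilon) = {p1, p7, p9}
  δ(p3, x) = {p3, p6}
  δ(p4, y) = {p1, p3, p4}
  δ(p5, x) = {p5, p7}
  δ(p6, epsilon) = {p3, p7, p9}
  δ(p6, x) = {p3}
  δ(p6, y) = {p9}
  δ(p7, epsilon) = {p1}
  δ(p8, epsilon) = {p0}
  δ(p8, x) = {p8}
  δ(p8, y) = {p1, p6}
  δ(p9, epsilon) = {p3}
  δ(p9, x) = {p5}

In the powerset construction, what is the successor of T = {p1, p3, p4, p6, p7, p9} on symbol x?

p3 on x → {p3, p6}.
p6 on x → {p3}.
p9 on x → {p5}.
No x-transition from p1, p4, p7.
Union after reading x: {p3, p5, p6}.
Now take the epsilon-closure:
From p6 via epsilon: add p7, p9.
From p7 via epsilon: add p1.
From p1 via epsilon: add p4.
No new states can be added; the closed set is {p1, p3, p4, p5, p6, p7, p9}.

{p1, p3, p4, p5, p6, p7, p9}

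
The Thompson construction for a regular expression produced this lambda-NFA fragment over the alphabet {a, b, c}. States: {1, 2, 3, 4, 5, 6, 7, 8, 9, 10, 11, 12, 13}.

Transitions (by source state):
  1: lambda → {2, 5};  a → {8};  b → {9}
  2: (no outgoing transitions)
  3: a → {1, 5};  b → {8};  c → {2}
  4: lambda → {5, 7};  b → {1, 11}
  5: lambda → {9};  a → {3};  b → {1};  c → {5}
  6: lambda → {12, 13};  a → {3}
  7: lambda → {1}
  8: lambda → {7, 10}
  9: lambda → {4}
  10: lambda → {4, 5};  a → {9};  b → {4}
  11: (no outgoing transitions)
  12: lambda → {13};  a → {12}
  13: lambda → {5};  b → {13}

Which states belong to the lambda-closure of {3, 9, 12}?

{1, 2, 3, 4, 5, 7, 9, 12, 13}

Start with {3, 9, 12}.
From 9 via lambda: add 4.
From 12 via lambda: add 13.
From 4 via lambda: add 5, 7.
From 7 via lambda: add 1.
From 1 via lambda: add 2.
No new states can be added; the closed set is {1, 2, 3, 4, 5, 7, 9, 12, 13}.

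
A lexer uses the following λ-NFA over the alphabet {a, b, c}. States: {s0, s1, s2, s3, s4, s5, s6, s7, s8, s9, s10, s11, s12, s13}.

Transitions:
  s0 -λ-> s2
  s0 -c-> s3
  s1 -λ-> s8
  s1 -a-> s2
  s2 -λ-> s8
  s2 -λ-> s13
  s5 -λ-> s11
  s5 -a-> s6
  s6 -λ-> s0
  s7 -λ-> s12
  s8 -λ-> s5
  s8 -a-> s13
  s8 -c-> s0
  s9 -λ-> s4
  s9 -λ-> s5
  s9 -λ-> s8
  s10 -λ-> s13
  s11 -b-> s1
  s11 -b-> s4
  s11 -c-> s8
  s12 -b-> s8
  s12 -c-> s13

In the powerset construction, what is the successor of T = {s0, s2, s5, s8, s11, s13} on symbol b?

s11 on b → {s1, s4}.
No b-transition from s0, s2, s5, s8, s13.
Union after reading b: {s1, s4}.
Now take the λ-closure:
From s1 via λ: add s8.
From s8 via λ: add s5.
From s5 via λ: add s11.
No new states can be added; the closed set is {s1, s4, s5, s8, s11}.

{s1, s4, s5, s8, s11}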